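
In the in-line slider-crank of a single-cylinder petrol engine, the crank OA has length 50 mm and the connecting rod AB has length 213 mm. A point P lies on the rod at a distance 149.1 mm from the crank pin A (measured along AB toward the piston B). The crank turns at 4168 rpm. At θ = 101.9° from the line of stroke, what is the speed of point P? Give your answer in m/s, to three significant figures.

ω = 436.5 rad/s.  Crank-pin speed |V_A| = rω = 21.824 m/s, perpendicular to OA.
Rod angle: sinφ = −(r/L) sinθ ⇒ φ = -13.279°; ω_rod = −rω cosθ/√(L²−r²sin²θ) = +21.708 rad/s.
V_P = V_A + ω_rod × AP, with AP = 0.1491 m along the rod.
Components: V_Px = −rω sinθ − a·ω_rod·sinφ = -20.611 m/s;  V_Py = rω cosθ + a·ω_rod·cosφ = -1.35 m/s.
|V_P| = √(V_Px² + V_Py²) = 20.655 m/s.

20.7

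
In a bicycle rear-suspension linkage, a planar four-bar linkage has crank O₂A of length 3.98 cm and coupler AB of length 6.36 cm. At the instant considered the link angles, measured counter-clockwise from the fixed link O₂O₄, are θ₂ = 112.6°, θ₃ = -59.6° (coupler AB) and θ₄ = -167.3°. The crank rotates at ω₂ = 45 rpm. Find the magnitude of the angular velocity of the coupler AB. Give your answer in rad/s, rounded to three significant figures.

3.05

ω₂ = 4.712 rad/s (from 45 rpm).
Differentiating the loop-closure r₂e^{iθ₂}+r₃e^{iθ₃}=r₁+r₄e^{iθ₄} gives r₂ω₂e^{iθ₂}+r₃ω₃e^{iθ₃}=r₄ω₄e^{iθ₄}.
Eliminating the other unknown: ω₃ = r₂ω₂ sin(θ₄−θ₂) / [r₃ sin(θ₃−θ₄)].
Numerator sine = +0.98511; denominator sine = +0.95266.
Result = 0.0398·4.712·(+0.98511) / (0.0636·(+0.95266)) = +3.0494 rad/s; magnitude 3.0494 rad/s.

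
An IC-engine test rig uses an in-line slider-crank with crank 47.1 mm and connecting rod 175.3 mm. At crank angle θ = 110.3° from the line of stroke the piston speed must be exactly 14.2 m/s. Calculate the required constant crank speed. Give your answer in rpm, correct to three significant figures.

3400

For an in-line slider-crank, |v_piston| = rω|sinθ|·[1 + r cosθ/√(L² − r² sin²θ)].
With r = 0.0471 m, L = 0.1753 m, θ = 110.3°: the bracketed kinematic factor |dx/dθ| = 0.039919 m.
ω = v/|dx/dθ| = 14.2/0.039919 = 355.72 rad/s.
N = 60ω/(2π) = 3396.8 rpm.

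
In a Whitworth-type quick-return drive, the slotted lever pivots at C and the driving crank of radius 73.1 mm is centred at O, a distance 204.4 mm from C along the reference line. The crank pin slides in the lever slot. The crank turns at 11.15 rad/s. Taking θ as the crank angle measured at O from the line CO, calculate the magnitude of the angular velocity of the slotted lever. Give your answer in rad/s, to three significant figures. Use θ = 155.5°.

4.62

ω = 11.15 rad/s
Crank pin A relative to C: A = (d + r cosθ, r sinθ); lever angle φ = atan2(r sinθ, d + r cosθ).
Differentiating tanφ: φ̇ = rω(d cosθ + r)/(d² + r² + 2dr cosθ).
d² + r² + 2dr cosθ = |CA|² = 0.0199303 m²;  d cosθ + r = -0.1129 m.
|ω_lever| = |0.0731·11.15·-0.1129| / 0.0199303 = 4.617 rad/s.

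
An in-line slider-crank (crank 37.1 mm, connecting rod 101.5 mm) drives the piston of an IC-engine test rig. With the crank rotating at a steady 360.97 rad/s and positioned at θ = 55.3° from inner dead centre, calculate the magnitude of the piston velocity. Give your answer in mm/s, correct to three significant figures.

13400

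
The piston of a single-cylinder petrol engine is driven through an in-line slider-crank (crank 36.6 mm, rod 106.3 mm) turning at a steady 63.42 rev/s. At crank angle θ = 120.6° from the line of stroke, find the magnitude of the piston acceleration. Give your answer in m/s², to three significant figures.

3920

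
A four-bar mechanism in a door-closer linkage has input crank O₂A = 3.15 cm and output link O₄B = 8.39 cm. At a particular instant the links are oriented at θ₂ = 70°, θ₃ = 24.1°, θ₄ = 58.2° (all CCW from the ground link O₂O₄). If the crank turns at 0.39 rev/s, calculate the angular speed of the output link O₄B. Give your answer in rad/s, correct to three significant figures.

1.18

ω₂ = 2.45 rad/s (from 0.39 rev/s).
Differentiating the loop-closure r₂e^{iθ₂}+r₃e^{iθ₃}=r₁+r₄e^{iθ₄} gives r₂ω₂e^{iθ₂}+r₃ω₃e^{iθ₃}=r₄ω₄e^{iθ₄}.
Eliminating the other unknown: ω₄ = r₂ω₂ sin(θ₂−θ₃) / [r₄ sin(θ₄−θ₃)].
Numerator sine = +0.71813; denominator sine = +0.56064.
Result = 0.0315·2.45·(+0.71813) / (0.0839·(+0.56064)) = +1.1784 rad/s; magnitude 1.1784 rad/s.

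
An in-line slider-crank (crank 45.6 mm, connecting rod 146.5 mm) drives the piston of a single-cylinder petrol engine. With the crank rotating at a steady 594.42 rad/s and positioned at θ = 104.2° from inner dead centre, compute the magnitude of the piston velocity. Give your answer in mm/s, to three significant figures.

24200

ω = 594.4 rad/s
For an in-line slider-crank, x = r cosθ + √(L² − r² sin²θ), so v = −rω sinθ·[1 + r cosθ/√(L² − r² sin²θ)].
With r = 0.0456 m, L = 0.1465 m, θ = 104.2°: √(L² − r² sin²θ) = 0.13967 m.
v = −0.0456·594.4·0.96945·[1 + 0.0456·-0.24531/0.13967] = -24.173 m/s.
|v| = 24.173 m/s = 24173 mm/s.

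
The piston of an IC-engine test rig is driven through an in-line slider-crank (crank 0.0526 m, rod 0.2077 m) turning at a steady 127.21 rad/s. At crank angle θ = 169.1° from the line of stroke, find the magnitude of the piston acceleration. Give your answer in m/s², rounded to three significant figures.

635

ω = 127.2 rad/s
x(θ) = r cosθ + √(L² − r² sin²θ); with ω constant, a = ω²·d²x/dθ².
d²x/dθ² = −r cosθ − r²(cos2θ)/√u − r⁴ sin²2θ/(4u^{3/2}),  u = L² − r² sin²θ = 0.0430404 m².
Substituting r = 0.0526 m, L = 0.2077 m, θ = 169.1°: d²x/dθ² = +0.039239 m.
a = ω²·d²x/dθ² = (127.2)²·(+0.039239) = +634.98 m/s²;  |a| = 634.98 m/s².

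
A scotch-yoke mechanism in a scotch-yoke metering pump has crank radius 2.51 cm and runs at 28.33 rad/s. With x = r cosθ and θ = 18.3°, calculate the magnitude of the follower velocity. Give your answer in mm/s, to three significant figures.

ω = 28.33 rad/s
x = r cosθ ⇒ ẋ = −rω sinθ.
|v| = rω|sinθ| = 0.0251·28.33·|sin 18.3°| = 0.22327 m/s = 223.27 mm/s.

223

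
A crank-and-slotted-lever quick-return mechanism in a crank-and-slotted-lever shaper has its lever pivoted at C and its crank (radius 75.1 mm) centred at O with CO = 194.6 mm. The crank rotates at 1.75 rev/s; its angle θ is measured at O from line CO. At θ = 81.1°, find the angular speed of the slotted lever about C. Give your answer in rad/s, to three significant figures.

ω = 11 rad/s (from 1.75 rev/s).
Crank pin A relative to C: A = (d + r cosθ, r sinθ); lever angle φ = atan2(r sinθ, d + r cosθ).
Differentiating tanφ: φ̇ = rω(d cosθ + r)/(d² + r² + 2dr cosθ).
d² + r² + 2dr cosθ = |CA|² = 0.0480312 m²;  d cosθ + r = +0.10521 m.
|ω_lever| = |0.0751·11·+0.10521| / 0.0480312 = 1.8087 rad/s.

1.81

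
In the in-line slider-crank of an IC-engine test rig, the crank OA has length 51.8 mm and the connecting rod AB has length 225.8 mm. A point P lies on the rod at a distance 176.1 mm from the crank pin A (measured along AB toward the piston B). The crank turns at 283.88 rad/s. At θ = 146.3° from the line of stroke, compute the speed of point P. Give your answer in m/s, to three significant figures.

ω = 283.9 rad/s.  Crank-pin speed |V_A| = rω = 14.705 m/s, perpendicular to OA.
Rod angle: sinφ = −(r/L) sinθ ⇒ φ = -7.313°; ω_rod = −rω cosθ/√(L²−r²sin²θ) = +54.624 rad/s.
V_P = V_A + ω_rod × AP, with AP = 0.1761 m along the rod.
Components: V_Px = −rω sinθ − a·ω_rod·sinφ = -6.9346 m/s;  V_Py = rω cosθ + a·ω_rod·cosφ = -2.6928 m/s.
|V_P| = √(V_Px² + V_Py²) = 7.439 m/s.

7.44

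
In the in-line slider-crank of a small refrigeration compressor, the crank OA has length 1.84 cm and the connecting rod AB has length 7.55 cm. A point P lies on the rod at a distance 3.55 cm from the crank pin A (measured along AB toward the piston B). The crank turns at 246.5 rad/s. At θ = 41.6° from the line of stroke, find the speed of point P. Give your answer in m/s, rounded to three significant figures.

ω = 246.5 rad/s.  Crank-pin speed |V_A| = rω = 4.5356 m/s, perpendicular to OA.
Rod angle: sinφ = −(r/L) sinθ ⇒ φ = -9.312°; ω_rod = −rω cosθ/√(L²−r²sin²θ) = -45.523 rad/s.
V_P = V_A + ω_rod × AP, with AP = 0.0355 m along the rod.
Components: V_Px = −rω sinθ − a·ω_rod·sinφ = -3.2728 m/s;  V_Py = rω cosθ + a·ω_rod·cosφ = +1.7969 m/s.
|V_P| = √(V_Px² + V_Py²) = 3.7336 m/s.

3.73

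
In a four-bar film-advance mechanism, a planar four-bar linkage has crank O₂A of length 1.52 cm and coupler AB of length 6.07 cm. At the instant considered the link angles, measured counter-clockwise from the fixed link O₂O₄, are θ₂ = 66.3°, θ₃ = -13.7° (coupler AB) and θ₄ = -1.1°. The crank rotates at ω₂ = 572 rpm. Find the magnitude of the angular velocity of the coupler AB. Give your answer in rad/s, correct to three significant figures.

ω₂ = 59.9 rad/s (from 572 rpm).
Differentiating the loop-closure r₂e^{iθ₂}+r₃e^{iθ₃}=r₁+r₄e^{iθ₄} gives r₂ω₂e^{iθ₂}+r₃ω₃e^{iθ₃}=r₄ω₄e^{iθ₄}.
Eliminating the other unknown: ω₃ = r₂ω₂ sin(θ₄−θ₂) / [r₃ sin(θ₃−θ₄)].
Numerator sine = -0.92321; denominator sine = -0.21814.
Result = 0.0152·59.9·(-0.92321) / (0.0607·(-0.21814)) = +63.48 rad/s; magnitude 63.48 rad/s.

63.5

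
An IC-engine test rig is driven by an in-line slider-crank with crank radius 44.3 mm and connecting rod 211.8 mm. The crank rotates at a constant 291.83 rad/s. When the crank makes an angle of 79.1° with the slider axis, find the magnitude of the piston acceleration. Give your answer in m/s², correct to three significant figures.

34.0

ω = 291.8 rad/s
x(θ) = r cosθ + √(L² − r² sin²θ); with ω constant, a = ω²·d²x/dθ².
d²x/dθ² = −r cosθ − r²(cos2θ)/√u − r⁴ sin²2θ/(4u^{3/2}),  u = L² − r² sin²θ = 0.0429669 m².
Substituting r = 0.0443 m, L = 0.2118 m, θ = 79.1°: d²x/dθ² = +0.0003987 m.
a = ω²·d²x/dθ² = (291.8)²·(+0.0003987) = +33.955 m/s²;  |a| = 33.955 m/s².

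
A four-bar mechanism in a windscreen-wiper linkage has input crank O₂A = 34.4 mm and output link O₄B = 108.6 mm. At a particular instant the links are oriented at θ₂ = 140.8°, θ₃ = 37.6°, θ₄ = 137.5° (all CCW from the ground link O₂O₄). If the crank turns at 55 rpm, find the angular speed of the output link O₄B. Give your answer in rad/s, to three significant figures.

1.80

ω₂ = 5.76 rad/s (from 55 rpm).
Differentiating the loop-closure r₂e^{iθ₂}+r₃e^{iθ₃}=r₁+r₄e^{iθ₄} gives r₂ω₂e^{iθ₂}+r₃ω₃e^{iθ₃}=r₄ω₄e^{iθ₄}.
Eliminating the other unknown: ω₄ = r₂ω₂ sin(θ₂−θ₃) / [r₄ sin(θ₄−θ₃)].
Numerator sine = +0.97358; denominator sine = +0.98511.
Result = 0.0344·5.76·(+0.97358) / (0.1086·(+0.98511)) = +1.803 rad/s; magnitude 1.803 rad/s.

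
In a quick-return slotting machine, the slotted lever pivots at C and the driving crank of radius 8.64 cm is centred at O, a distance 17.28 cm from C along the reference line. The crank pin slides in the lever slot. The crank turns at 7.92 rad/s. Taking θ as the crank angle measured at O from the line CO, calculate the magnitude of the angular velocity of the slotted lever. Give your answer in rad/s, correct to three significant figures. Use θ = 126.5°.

ω = 7.92 rad/s
Crank pin A relative to C: A = (d + r cosθ, r sinθ); lever angle φ = atan2(r sinθ, d + r cosθ).
Differentiating tanφ: φ̇ = rω(d cosθ + r)/(d² + r² + 2dr cosθ).
d² + r² + 2dr cosθ = |CA|² = 0.0195635 m²;  d cosθ + r = -0.016385 m.
|ω_lever| = |0.0864·7.92·-0.016385| / 0.0195635 = 0.57312 rad/s.

0.573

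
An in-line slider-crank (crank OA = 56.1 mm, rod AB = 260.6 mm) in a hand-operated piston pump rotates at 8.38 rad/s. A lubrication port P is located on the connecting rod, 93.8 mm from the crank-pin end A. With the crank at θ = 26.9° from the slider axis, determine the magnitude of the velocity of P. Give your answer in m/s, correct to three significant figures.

0.352

ω = 8.38 rad/s.  Crank-pin speed |V_A| = rω = 0.47012 m/s, perpendicular to OA.
Rod angle: sinφ = −(r/L) sinθ ⇒ φ = -5.589°; ω_rod = −rω cosθ/√(L²−r²sin²θ) = -1.6165 rad/s.
V_P = V_A + ω_rod × AP, with AP = 0.0938 m along the rod.
Components: V_Px = −rω sinθ − a·ω_rod·sinφ = -0.22747 m/s;  V_Py = rω cosθ + a·ω_rod·cosφ = +0.26835 m/s.
|V_P| = √(V_Px² + V_Py²) = 0.35178 m/s.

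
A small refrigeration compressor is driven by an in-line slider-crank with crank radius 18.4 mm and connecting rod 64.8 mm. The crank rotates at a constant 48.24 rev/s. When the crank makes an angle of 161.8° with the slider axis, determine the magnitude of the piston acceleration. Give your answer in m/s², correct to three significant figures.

1210

ω = 2π·48.2 = 303.1 rad/s
x(θ) = r cosθ + √(L² − r² sin²θ); with ω constant, a = ω²·d²x/dθ².
d²x/dθ² = −r cosθ − r²(cos2θ)/√u − r⁴ sin²2θ/(4u^{3/2}),  u = L² − r² sin²θ = 0.00416601 m².
Substituting r = 0.0184 m, L = 0.0648 m, θ = 161.8°: d²x/dθ² = +0.01322 m.
a = ω²·d²x/dθ² = (303.1)²·(+0.01322) = +1214.5 m/s²;  |a| = 1214.5 m/s².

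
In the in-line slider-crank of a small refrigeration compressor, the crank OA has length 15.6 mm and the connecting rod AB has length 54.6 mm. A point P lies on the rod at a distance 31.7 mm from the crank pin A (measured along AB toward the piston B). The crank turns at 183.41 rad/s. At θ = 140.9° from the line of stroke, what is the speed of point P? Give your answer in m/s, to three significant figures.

1.82

ω = 183.4 rad/s.  Crank-pin speed |V_A| = rω = 2.8612 m/s, perpendicular to OA.
Rod angle: sinφ = −(r/L) sinθ ⇒ φ = -10.381°; ω_rod = −rω cosθ/√(L²−r²sin²θ) = +41.344 rad/s.
V_P = V_A + ω_rod × AP, with AP = 0.0317 m along the rod.
Components: V_Px = −rω sinθ − a·ω_rod·sinφ = -1.5683 m/s;  V_Py = rω cosθ + a·ω_rod·cosφ = -0.93128 m/s.
|V_P| = √(V_Px² + V_Py²) = 1.824 m/s.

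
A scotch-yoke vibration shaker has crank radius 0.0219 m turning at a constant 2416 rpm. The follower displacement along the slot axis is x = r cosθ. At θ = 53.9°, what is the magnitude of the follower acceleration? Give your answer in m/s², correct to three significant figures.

826

ω = 253 rad/s (from 2416 rpm).
x = r cosθ ⇒ ẍ = −rω² cosθ (ω constant).
|a| = rω²|cosθ| = 0.0219·(253)²·|cos 53.9°| = 825.95 m/s².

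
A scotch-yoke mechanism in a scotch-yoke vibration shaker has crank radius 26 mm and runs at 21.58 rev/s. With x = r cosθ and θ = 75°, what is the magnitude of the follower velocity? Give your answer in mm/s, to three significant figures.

ω = 135.6 rad/s (from 21.58 rev/s).
x = r cosθ ⇒ ẋ = −rω sinθ.
|v| = rω|sinθ| = 0.026·135.6·|sin 75°| = 3.4052 m/s = 3405.2 mm/s.

3410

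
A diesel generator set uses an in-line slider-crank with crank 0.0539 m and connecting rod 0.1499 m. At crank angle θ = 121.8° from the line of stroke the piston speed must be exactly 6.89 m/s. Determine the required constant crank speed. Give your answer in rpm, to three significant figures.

1790

For an in-line slider-crank, |v_piston| = rω|sinθ|·[1 + r cosθ/√(L² − r² sin²θ)].
With r = 0.0539 m, L = 0.1499 m, θ = 121.8°: the bracketed kinematic factor |dx/dθ| = 0.036693 m.
ω = v/|dx/dθ| = 6.89/0.036693 = 187.77 rad/s.
N = 60ω/(2π) = 1793.1 rpm.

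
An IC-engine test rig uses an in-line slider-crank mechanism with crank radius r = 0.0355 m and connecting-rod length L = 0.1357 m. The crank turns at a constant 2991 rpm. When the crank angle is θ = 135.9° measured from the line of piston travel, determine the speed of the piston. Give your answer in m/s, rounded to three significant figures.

6.26

ω = 2π·2991/60 = 313.2 rad/s
For an in-line slider-crank, x = r cosθ + √(L² − r² sin²θ), so v = −rω sinθ·[1 + r cosθ/√(L² − r² sin²θ)].
With r = 0.0355 m, L = 0.1357 m, θ = 135.9°: √(L² − r² sin²θ) = 0.13343 m.
v = −0.0355·313.2·0.69591·[1 + 0.0355·-0.71813/0.13343] = -6.2596 m/s.
|v| = 6.2596 m/s.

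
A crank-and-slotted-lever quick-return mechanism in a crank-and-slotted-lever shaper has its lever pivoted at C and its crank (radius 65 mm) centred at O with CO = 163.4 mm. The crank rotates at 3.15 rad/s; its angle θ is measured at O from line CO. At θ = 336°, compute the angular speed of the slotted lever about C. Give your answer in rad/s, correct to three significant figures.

ω = 3.15 rad/s
Crank pin A relative to C: A = (d + r cosθ, r sinθ); lever angle φ = atan2(r sinθ, d + r cosθ).
Differentiating tanφ: φ̇ = rω(d cosθ + r)/(d² + r² + 2dr cosθ).
d² + r² + 2dr cosθ = |CA|² = 0.0503301 m²;  d cosθ + r = +0.21427 m.
|ω_lever| = |0.065·3.15·+0.21427| / 0.0503301 = 0.87169 rad/s.

0.872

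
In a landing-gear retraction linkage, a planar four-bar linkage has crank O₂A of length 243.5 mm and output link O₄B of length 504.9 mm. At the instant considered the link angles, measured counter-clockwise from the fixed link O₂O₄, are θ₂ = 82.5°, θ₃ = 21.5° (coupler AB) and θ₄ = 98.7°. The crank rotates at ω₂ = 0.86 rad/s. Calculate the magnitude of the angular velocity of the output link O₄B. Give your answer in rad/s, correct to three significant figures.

ω₂ = 0.86 rad/s
Differentiating the loop-closure r₂e^{iθ₂}+r₃e^{iθ₃}=r₁+r₄e^{iθ₄} gives r₂ω₂e^{iθ₂}+r₃ω₃e^{iθ₃}=r₄ω₄e^{iθ₄}.
Eliminating the other unknown: ω₄ = r₂ω₂ sin(θ₂−θ₃) / [r₄ sin(θ₄−θ₃)].
Numerator sine = +0.87462; denominator sine = +0.97515.
Result = 0.2435·0.86·(+0.87462) / (0.5049·(+0.97515)) = +0.372 rad/s; magnitude 0.372 rad/s.

0.372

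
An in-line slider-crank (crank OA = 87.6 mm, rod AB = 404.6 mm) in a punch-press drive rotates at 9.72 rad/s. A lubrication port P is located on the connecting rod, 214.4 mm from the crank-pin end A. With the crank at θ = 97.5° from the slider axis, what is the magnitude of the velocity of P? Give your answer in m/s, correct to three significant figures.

0.833

ω = 9.72 rad/s.  Crank-pin speed |V_A| = rω = 0.85147 m/s, perpendicular to OA.
Rod angle: sinφ = −(r/L) sinθ ⇒ φ = -12.395°; ω_rod = −rω cosθ/√(L²−r²sin²θ) = +0.28125 rad/s.
V_P = V_A + ω_rod × AP, with AP = 0.2144 m along the rod.
Components: V_Px = −rω sinθ − a·ω_rod·sinφ = -0.83124 m/s;  V_Py = rω cosθ + a·ω_rod·cosφ = -0.052246 m/s.
|V_P| = √(V_Px² + V_Py²) = 0.83288 m/s.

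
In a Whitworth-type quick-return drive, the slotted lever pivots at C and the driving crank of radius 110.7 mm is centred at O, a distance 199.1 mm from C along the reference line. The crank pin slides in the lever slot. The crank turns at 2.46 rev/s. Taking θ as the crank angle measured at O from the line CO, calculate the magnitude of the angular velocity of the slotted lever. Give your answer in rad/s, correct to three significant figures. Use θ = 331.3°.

ω = 15.46 rad/s (from 2.46 rev/s).
Crank pin A relative to C: A = (d + r cosθ, r sinθ); lever angle φ = atan2(r sinθ, d + r cosθ).
Differentiating tanφ: φ̇ = rω(d cosθ + r)/(d² + r² + 2dr cosθ).
d² + r² + 2dr cosθ = |CA|² = 0.0905606 m²;  d cosθ + r = +0.28534 m.
|ω_lever| = |0.1107·15.46·+0.28534| / 0.0905606 = 5.3912 rad/s.

5.39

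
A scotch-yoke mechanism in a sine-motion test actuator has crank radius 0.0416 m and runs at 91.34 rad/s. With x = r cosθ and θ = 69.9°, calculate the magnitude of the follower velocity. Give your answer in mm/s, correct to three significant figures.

ω = 91.34 rad/s
x = r cosθ ⇒ ẋ = −rω sinθ.
|v| = rω|sinθ| = 0.0416·91.34·|sin 69.9°| = 3.5683 m/s = 3568.3 mm/s.

3570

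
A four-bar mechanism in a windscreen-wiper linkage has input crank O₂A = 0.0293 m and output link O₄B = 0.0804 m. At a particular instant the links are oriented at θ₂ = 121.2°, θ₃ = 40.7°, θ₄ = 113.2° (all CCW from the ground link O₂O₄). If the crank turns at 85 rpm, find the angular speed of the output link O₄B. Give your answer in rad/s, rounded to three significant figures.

ω₂ = 8.901 rad/s (from 85 rpm).
Differentiating the loop-closure r₂e^{iθ₂}+r₃e^{iθ₃}=r₁+r₄e^{iθ₄} gives r₂ω₂e^{iθ₂}+r₃ω₃e^{iθ₃}=r₄ω₄e^{iθ₄}.
Eliminating the other unknown: ω₄ = r₂ω₂ sin(θ₂−θ₃) / [r₄ sin(θ₄−θ₃)].
Numerator sine = +0.98629; denominator sine = +0.95372.
Result = 0.0293·8.901·(+0.98629) / (0.0804·(+0.95372)) = +3.3546 rad/s; magnitude 3.3546 rad/s.

3.35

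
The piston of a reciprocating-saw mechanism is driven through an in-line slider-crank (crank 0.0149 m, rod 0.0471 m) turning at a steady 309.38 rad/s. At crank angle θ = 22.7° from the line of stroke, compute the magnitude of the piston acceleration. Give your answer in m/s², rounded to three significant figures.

ω = 309.4 rad/s
x(θ) = r cosθ + √(L² − r² sin²θ); with ω constant, a = ω²·d²x/dθ².
d²x/dθ² = −r cosθ − r²(cos2θ)/√u − r⁴ sin²2θ/(4u^{3/2}),  u = L² − r² sin²θ = 0.00218535 m².
Substituting r = 0.0149 m, L = 0.0471 m, θ = 22.7°: d²x/dθ² = -0.017142 m.
a = ω²·d²x/dθ² = (309.4)²·(-0.017142) = -1640.7 m/s²;  |a| = 1640.7 m/s².

1640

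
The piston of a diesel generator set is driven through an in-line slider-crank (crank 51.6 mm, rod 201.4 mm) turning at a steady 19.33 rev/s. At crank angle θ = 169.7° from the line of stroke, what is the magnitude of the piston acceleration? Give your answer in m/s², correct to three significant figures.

ω = 2π·19.3 = 121.5 rad/s
x(θ) = r cosθ + √(L² − r² sin²θ); with ω constant, a = ω²·d²x/dθ².
d²x/dθ² = −r cosθ − r²(cos2θ)/√u − r⁴ sin²2θ/(4u^{3/2}),  u = L² − r² sin²θ = 0.0404768 m².
Substituting r = 0.0516 m, L = 0.2014 m, θ = 169.7°: d²x/dθ² = +0.038354 m.
a = ω²·d²x/dθ² = (121.5)²·(+0.038354) = +565.76 m/s²;  |a| = 565.76 m/s².

566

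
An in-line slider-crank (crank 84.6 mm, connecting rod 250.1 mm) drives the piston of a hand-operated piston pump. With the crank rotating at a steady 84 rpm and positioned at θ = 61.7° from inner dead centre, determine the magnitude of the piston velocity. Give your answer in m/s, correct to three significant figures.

ω = 2π·84/60 = 8.796 rad/s
For an in-line slider-crank, x = r cosθ + √(L² − r² sin²θ), so v = −rω sinθ·[1 + r cosθ/√(L² − r² sin²θ)].
With r = 0.0846 m, L = 0.2501 m, θ = 61.7°: √(L² − r² sin²θ) = 0.23875 m.
v = −0.0846·8.796·0.88048·[1 + 0.0846·0.47409/0.23875] = -0.76531 m/s.
|v| = 0.76531 m/s.

0.765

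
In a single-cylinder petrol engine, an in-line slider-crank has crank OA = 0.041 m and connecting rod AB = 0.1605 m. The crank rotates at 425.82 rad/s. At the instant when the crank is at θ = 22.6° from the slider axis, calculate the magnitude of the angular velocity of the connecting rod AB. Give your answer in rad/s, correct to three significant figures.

101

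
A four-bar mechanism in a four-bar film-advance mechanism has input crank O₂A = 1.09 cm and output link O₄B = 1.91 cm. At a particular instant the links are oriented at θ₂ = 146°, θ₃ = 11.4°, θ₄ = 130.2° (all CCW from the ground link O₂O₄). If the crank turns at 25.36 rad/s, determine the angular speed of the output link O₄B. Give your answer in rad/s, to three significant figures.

11.8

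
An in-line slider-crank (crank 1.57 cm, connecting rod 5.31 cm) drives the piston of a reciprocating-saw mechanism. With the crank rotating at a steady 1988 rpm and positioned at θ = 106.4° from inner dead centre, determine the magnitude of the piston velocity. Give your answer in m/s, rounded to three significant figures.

ω = 2π·1988/60 = 208.2 rad/s
For an in-line slider-crank, x = r cosθ + √(L² − r² sin²θ), so v = −rω sinθ·[1 + r cosθ/√(L² − r² sin²θ)].
With r = 0.0157 m, L = 0.0531 m, θ = 106.4°: √(L² − r² sin²θ) = 0.050919 m.
v = −0.0157·208.2·0.95931·[1 + 0.0157·-0.28234/0.050919] = -2.8625 m/s.
|v| = 2.8625 m/s.

2.86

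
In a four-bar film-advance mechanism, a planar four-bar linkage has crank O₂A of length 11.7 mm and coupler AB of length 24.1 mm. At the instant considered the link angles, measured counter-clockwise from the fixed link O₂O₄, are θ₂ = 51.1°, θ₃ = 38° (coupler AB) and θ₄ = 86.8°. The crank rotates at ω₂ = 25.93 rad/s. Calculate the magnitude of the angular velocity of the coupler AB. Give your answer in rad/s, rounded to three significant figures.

9.76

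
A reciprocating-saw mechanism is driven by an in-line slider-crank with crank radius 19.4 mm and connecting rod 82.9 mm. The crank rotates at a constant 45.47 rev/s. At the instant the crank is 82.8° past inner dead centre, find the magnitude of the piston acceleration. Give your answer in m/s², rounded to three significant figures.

170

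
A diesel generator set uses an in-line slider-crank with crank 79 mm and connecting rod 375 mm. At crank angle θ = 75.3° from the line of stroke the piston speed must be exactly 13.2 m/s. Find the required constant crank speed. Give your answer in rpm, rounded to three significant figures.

For an in-line slider-crank, |v_piston| = rω|sinθ|·[1 + r cosθ/√(L² − r² sin²θ)].
With r = 0.079 m, L = 0.375 m, θ = 75.3°: the bracketed kinematic factor |dx/dθ| = 0.080587 m.
ω = v/|dx/dθ| = 13.2/0.080587 = 163.8 rad/s.
N = 60ω/(2π) = 1564.2 rpm.

1560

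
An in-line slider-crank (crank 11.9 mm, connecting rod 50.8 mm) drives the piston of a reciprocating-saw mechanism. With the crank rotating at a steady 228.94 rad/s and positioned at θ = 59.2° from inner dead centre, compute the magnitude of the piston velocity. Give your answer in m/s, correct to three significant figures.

ω = 228.9 rad/s
For an in-line slider-crank, x = r cosθ + √(L² − r² sin²θ), so v = −rω sinθ·[1 + r cosθ/√(L² − r² sin²θ)].
With r = 0.0119 m, L = 0.0508 m, θ = 59.2°: √(L² − r² sin²θ) = 0.049761 m.
v = −0.0119·228.9·0.85896·[1 + 0.0119·0.51204/0.049761] = -2.6267 m/s.
|v| = 2.6267 m/s.

2.63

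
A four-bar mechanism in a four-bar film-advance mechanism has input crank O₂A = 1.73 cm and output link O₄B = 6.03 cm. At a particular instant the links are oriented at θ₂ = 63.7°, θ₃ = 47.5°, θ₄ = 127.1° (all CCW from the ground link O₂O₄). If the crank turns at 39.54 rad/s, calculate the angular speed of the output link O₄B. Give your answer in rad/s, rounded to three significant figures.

3.22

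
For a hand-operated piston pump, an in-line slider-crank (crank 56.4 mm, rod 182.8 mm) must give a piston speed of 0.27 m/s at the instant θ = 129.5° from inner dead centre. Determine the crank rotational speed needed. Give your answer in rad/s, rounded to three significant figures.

For an in-line slider-crank, |v_piston| = rω|sinθ|·[1 + r cosθ/√(L² − r² sin²θ)].
With r = 0.0564 m, L = 0.1828 m, θ = 129.5°: the bracketed kinematic factor |dx/dθ| = 0.034726 m.
ω = v/|dx/dθ| = 0.27/0.034726 = 7.7752 rad/s.

7.78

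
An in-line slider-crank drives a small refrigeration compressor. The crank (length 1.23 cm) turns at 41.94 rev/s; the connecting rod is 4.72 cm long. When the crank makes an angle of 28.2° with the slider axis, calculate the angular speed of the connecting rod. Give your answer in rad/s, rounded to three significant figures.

ω = 263.5 rad/s (converted from 41.94 rev/s).
The rod makes angle φ with the slider axis where L sinφ = r sinθ; differentiating, L cosφ·φ̇ = r ω cosθ.
L cosφ = √(L² − r² sin²θ) = 0.046841 m.
|ω_rod| = r ω |cosθ| / √(L² − r² sin²θ) = 0.0123·263.5·0.88130/0.046841 = 60.984 rad/s.

61.0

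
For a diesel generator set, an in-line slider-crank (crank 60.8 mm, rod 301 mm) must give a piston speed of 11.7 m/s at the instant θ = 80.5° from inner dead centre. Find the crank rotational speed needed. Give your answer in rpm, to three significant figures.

1800

For an in-line slider-crank, |v_piston| = rω|sinθ|·[1 + r cosθ/√(L² − r² sin²θ)].
With r = 0.0608 m, L = 0.301 m, θ = 80.5°: the bracketed kinematic factor |dx/dθ| = 0.062006 m.
ω = v/|dx/dθ| = 11.7/0.062006 = 188.69 rad/s.
N = 60ω/(2π) = 1801.9 rpm.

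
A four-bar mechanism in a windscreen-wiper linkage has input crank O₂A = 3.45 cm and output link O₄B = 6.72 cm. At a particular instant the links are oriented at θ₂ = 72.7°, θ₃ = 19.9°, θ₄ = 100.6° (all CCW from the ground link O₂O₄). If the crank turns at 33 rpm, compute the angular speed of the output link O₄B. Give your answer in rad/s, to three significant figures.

ω₂ = 3.456 rad/s (from 33 rpm).
Differentiating the loop-closure r₂e^{iθ₂}+r₃e^{iθ₃}=r₁+r₄e^{iθ₄} gives r₂ω₂e^{iθ₂}+r₃ω₃e^{iθ₃}=r₄ω₄e^{iθ₄}.
Eliminating the other unknown: ω₄ = r₂ω₂ sin(θ₂−θ₃) / [r₄ sin(θ₄−θ₃)].
Numerator sine = +0.79653; denominator sine = +0.98686.
Result = 0.0345·3.456·(+0.79653) / (0.0672·(+0.98686)) = +1.432 rad/s; magnitude 1.432 rad/s.

1.43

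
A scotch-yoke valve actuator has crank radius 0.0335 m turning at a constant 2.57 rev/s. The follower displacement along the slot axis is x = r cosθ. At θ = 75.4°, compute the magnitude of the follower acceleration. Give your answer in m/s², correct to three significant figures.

2.20

ω = 16.15 rad/s (from 2.57 rev/s).
x = r cosθ ⇒ ẍ = −rω² cosθ (ω constant).
|a| = rω²|cosθ| = 0.0335·(16.15)²·|cos 75.4°| = 2.2019 m/s².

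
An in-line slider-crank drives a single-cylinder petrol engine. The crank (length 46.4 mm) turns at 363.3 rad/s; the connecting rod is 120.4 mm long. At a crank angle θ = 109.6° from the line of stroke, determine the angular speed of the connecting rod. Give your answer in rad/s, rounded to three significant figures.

ω = 363.3 rad/s
The rod makes angle φ with the slider axis where L sinφ = r sinθ; differentiating, L cosφ·φ̇ = r ω cosθ.
L cosφ = √(L² − r² sin²θ) = 0.11218 m.
|ω_rod| = r ω |cosθ| / √(L² − r² sin²θ) = 0.0464·363.3·0.33545/0.11218 = 50.406 rad/s.

50.4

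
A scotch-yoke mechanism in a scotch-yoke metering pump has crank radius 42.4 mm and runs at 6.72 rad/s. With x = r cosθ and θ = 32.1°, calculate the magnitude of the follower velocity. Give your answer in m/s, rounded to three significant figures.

ω = 6.72 rad/s
x = r cosθ ⇒ ẋ = −rω sinθ.
|v| = rω|sinθ| = 0.0424·6.72·|sin 32.1°| = 0.15141 m/s.

0.151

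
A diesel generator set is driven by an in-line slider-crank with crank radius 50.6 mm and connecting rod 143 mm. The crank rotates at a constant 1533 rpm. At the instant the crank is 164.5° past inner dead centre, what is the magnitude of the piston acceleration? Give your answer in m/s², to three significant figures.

855

ω = 2π·1533/60 = 160.5 rad/s
x(θ) = r cosθ + √(L² − r² sin²θ); with ω constant, a = ω²·d²x/dθ².
d²x/dθ² = −r cosθ − r²(cos2θ)/√u − r⁴ sin²2θ/(4u^{3/2}),  u = L² − r² sin²θ = 0.0202661 m².
Substituting r = 0.0506 m, L = 0.143 m, θ = 164.5°: d²x/dθ² = +0.033193 m.
a = ω²·d²x/dθ² = (160.5)²·(+0.033193) = +855.43 m/s²;  |a| = 855.43 m/s².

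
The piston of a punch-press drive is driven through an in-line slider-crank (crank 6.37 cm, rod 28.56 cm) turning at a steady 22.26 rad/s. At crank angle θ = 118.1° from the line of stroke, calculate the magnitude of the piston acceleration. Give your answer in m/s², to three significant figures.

18.8

ω = 22.26 rad/s
x(θ) = r cosθ + √(L² − r² sin²θ); with ω constant, a = ω²·d²x/dθ².
d²x/dθ² = −r cosθ − r²(cos2θ)/√u − r⁴ sin²2θ/(4u^{3/2}),  u = L² − r² sin²θ = 0.0784099 m².
Substituting r = 0.0637 m, L = 0.2856 m, θ = 118.1°: d²x/dθ² = +0.037935 m.
a = ω²·d²x/dθ² = (22.26)²·(+0.037935) = +18.797 m/s²;  |a| = 18.797 m/s².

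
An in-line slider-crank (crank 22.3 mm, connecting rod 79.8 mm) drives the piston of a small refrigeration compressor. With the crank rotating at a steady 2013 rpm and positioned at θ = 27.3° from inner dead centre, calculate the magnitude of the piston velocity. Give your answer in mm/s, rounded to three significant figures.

ω = 2π·2013/60 = 210.8 rad/s
For an in-line slider-crank, x = r cosθ + √(L² − r² sin²θ), so v = −rω sinθ·[1 + r cosθ/√(L² − r² sin²θ)].
With r = 0.0223 m, L = 0.0798 m, θ = 27.3°: √(L² − r² sin²θ) = 0.079142 m.
v = −0.0223·210.8·0.45865·[1 + 0.0223·0.88862/0.079142] = -2.6959 m/s.
|v| = 2.6959 m/s = 2695.9 mm/s.

2700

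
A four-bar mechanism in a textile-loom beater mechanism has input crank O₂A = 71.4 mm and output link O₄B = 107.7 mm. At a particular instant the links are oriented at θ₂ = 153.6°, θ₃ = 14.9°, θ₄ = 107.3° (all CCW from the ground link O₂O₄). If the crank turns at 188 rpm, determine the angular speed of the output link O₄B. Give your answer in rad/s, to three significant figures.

ω₂ = 19.69 rad/s (from 188 rpm).
Differentiating the loop-closure r₂e^{iθ₂}+r₃e^{iθ₃}=r₁+r₄e^{iθ₄} gives r₂ω₂e^{iθ₂}+r₃ω₃e^{iθ₃}=r₄ω₄e^{iθ₄}.
Eliminating the other unknown: ω₄ = r₂ω₂ sin(θ₂−θ₃) / [r₄ sin(θ₄−θ₃)].
Numerator sine = +0.66000; denominator sine = +0.99912.
Result = 0.0714·19.69·(+0.66000) / (0.1077·(+0.99912)) = +8.6217 rad/s; magnitude 8.6217 rad/s.

8.62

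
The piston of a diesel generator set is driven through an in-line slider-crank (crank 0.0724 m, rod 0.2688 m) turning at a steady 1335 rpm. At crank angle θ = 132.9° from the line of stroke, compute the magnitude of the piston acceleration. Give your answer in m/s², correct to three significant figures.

ω = 2π·1335/60 = 139.8 rad/s
x(θ) = r cosθ + √(L² − r² sin²θ); with ω constant, a = ω²·d²x/dθ².
d²x/dθ² = −r cosθ − r²(cos2θ)/√u − r⁴ sin²2θ/(4u^{3/2}),  u = L² − r² sin²θ = 0.0694406 m².
Substituting r = 0.0724 m, L = 0.2688 m, θ = 132.9°: d²x/dθ² = +0.050368 m.
a = ω²·d²x/dθ² = (139.8)²·(+0.050368) = +984.4 m/s²;  |a| = 984.4 m/s².

984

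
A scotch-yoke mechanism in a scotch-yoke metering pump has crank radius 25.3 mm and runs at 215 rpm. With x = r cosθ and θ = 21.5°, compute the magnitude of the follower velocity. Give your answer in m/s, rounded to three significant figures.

ω = 22.51 rad/s (from 215 rpm).
x = r cosθ ⇒ ẋ = −rω sinθ.
|v| = rω|sinθ| = 0.0253·22.51·|sin 21.5°| = 0.20877 m/s.

0.209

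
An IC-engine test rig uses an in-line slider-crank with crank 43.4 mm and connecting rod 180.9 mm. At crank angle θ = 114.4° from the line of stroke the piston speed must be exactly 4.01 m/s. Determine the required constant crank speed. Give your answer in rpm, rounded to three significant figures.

For an in-line slider-crank, |v_piston| = rω|sinθ|·[1 + r cosθ/√(L² − r² sin²θ)].
With r = 0.0434 m, L = 0.1809 m, θ = 114.4°: the bracketed kinematic factor |dx/dθ| = 0.03551 m.
ω = v/|dx/dθ| = 4.01/0.03551 = 112.93 rad/s.
N = 60ω/(2π) = 1078.4 rpm.

1080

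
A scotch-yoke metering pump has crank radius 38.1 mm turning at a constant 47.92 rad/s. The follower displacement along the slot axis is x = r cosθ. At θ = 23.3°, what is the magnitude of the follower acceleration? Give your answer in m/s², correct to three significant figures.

ω = 47.92 rad/s
x = r cosθ ⇒ ẍ = −rω² cosθ (ω constant).
|a| = rω²|cosθ| = 0.0381·(47.92)²·|cos 23.3°| = 80.355 m/s².

80.4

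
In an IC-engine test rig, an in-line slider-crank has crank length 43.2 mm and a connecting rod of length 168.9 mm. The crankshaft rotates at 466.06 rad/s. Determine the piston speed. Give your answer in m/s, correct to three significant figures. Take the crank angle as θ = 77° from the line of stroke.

20.8

ω = 466.1 rad/s
For an in-line slider-crank, x = r cosθ + √(L² − r² sin²θ), so v = −rω sinθ·[1 + r cosθ/√(L² − r² sin²θ)].
With r = 0.0432 m, L = 0.1689 m, θ = 77°: √(L² − r² sin²θ) = 0.16357 m.
v = −0.0432·466.1·0.97437·[1 + 0.0432·0.22495/0.16357] = -20.783 m/s.
|v| = 20.783 m/s.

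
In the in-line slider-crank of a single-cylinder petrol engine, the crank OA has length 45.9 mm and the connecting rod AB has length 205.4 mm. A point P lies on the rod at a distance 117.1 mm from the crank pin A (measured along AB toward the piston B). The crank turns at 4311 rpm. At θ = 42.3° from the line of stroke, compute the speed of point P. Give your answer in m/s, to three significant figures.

16.6

ω = 451.4 rad/s.  Crank-pin speed |V_A| = rω = 20.721 m/s, perpendicular to OA.
Rod angle: sinφ = −(r/L) sinθ ⇒ φ = -8.650°; ω_rod = −rω cosθ/√(L²−r²sin²θ) = -75.475 rad/s.
V_P = V_A + ω_rod × AP, with AP = 0.1171 m along the rod.
Components: V_Px = −rω sinθ − a·ω_rod·sinφ = -15.275 m/s;  V_Py = rω cosθ + a·ω_rod·cosφ = +6.5886 m/s.
|V_P| = √(V_Px² + V_Py²) = 16.635 m/s.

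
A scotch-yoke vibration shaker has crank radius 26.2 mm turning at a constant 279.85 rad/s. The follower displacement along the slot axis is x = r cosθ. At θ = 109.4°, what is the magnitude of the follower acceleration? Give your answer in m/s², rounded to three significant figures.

ω = 279.9 rad/s
x = r cosθ ⇒ ẍ = −rω² cosθ (ω constant).
|a| = rω²|cosθ| = 0.0262·(279.9)²·|cos 109.4°| = 681.55 m/s².

682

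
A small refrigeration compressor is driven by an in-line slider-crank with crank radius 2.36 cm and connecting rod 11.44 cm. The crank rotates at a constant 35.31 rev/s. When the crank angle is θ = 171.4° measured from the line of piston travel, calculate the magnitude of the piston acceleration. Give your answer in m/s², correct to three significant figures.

919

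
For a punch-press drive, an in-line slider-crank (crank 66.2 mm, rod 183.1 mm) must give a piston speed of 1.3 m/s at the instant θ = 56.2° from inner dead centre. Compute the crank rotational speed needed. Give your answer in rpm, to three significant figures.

For an in-line slider-crank, |v_piston| = rω|sinθ|·[1 + r cosθ/√(L² − r² sin²θ)].
With r = 0.0662 m, L = 0.1831 m, θ = 56.2°: the bracketed kinematic factor |dx/dθ| = 0.066611 m.
ω = v/|dx/dθ| = 1.3/0.066611 = 19.516 rad/s.
N = 60ω/(2π) = 186.37 rpm.

186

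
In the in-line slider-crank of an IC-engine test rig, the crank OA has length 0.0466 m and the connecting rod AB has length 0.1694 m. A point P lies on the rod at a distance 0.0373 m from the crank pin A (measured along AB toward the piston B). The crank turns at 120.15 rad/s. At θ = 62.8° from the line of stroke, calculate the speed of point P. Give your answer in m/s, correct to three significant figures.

ω = 120.2 rad/s.  Crank-pin speed |V_A| = rω = 5.599 m/s, perpendicular to OA.
Rod angle: sinφ = −(r/L) sinθ ⇒ φ = -14.162°; ω_rod = −rω cosθ/√(L²−r²sin²θ) = -15.582 rad/s.
V_P = V_A + ω_rod × AP, with AP = 0.0373 m along the rod.
Components: V_Px = −rω sinθ − a·ω_rod·sinφ = -5.122 m/s;  V_Py = rω cosθ + a·ω_rod·cosφ = +1.9958 m/s.
|V_P| = √(V_Px² + V_Py²) = 5.4971 m/s.

5.50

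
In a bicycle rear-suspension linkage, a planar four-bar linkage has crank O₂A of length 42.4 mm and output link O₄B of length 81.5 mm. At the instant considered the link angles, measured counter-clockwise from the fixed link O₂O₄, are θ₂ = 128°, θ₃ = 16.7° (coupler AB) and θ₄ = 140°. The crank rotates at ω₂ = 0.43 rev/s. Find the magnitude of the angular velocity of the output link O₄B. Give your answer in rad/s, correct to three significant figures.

ω₂ = 2.702 rad/s (from 0.43 rev/s).
Differentiating the loop-closure r₂e^{iθ₂}+r₃e^{iθ₃}=r₁+r₄e^{iθ₄} gives r₂ω₂e^{iθ₂}+r₃ω₃e^{iθ₃}=r₄ω₄e^{iθ₄}.
Eliminating the other unknown: ω₄ = r₂ω₂ sin(θ₂−θ₃) / [r₄ sin(θ₄−θ₃)].
Numerator sine = +0.93169; denominator sine = +0.83581.
Result = 0.0424·2.702·(+0.93169) / (0.0815·(+0.83581)) = +1.5668 rad/s; magnitude 1.5668 rad/s.

1.57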